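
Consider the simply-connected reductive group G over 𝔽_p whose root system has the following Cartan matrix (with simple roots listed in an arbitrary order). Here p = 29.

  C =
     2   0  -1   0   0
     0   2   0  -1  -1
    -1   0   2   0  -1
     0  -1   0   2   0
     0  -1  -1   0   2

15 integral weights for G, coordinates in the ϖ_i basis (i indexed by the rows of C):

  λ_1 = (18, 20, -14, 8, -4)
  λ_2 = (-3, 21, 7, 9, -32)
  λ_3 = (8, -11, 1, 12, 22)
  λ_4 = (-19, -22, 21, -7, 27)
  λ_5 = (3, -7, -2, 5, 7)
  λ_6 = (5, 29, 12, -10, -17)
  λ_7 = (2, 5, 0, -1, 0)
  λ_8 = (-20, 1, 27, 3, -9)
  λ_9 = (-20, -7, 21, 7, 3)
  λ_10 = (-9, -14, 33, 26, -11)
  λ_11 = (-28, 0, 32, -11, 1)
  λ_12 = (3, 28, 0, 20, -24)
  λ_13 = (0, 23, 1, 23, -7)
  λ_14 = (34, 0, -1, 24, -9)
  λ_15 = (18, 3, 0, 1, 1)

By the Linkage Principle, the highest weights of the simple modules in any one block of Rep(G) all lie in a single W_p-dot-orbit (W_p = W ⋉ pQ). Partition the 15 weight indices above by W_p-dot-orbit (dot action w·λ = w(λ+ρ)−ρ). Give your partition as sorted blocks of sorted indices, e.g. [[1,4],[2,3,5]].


Root system A_5: the 5×5 matrix C matches after relabeling.

W_29-reps of the 15 weights in Ā_29 (same 5-coord order as C):

  λ_1+ρ ↦ (1, 5, 2, 5, 13) · λ_2+ρ ↦ (19, 4, 1, 2, 2) · λ_3+ρ ↦ (1, 5, 2, 5, 13) · λ_4+ρ ↦ (3, 6, 1, 0, 1) · λ_5+ρ ↦ (3, 6, 1, 0, 1) · λ_6+ρ ↦ (1, 5, 2, 5, 13) · λ_7+ρ ↦ (3, 6, 1, 0, 1) · λ_8+ρ ↦ (19, 4, 1, 2, 2) · λ_9+ρ ↦ (19, 4, 1, 2, 2) · λ_10+ρ ↦ (1, 5, 2, 5, 13) · λ_11+ρ ↦ (19, 4, 1, 2, 2) · λ_12+ρ ↦ (3, 6, 1, 0, 1) · λ_13+ρ ↦ (1, 5, 2, 5, 13) · λ_14+ρ ↦ (3, 6, 1, 0, 1) · λ_15+ρ ↦ (19, 4, 1, 2, 2)

Partition of {1..15} into 3 W_29-dot-orbits:

[[1, 3, 6, 10, 13], [2, 8, 9, 11, 15], [4, 5, 7, 12, 14]]


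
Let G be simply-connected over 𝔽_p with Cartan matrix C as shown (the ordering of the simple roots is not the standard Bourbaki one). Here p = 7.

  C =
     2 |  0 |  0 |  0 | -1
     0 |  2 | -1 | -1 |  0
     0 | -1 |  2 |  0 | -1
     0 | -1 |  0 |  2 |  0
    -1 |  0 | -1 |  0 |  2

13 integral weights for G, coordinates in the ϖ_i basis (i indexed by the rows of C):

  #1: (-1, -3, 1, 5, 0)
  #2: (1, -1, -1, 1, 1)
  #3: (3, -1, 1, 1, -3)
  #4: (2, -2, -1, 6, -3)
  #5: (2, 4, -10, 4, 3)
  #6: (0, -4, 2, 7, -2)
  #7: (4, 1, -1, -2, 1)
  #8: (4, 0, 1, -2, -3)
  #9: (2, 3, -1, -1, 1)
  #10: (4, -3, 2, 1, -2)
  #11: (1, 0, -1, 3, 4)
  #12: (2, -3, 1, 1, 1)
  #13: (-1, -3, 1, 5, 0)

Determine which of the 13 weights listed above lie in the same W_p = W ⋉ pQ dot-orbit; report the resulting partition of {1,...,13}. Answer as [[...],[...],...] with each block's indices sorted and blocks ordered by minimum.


Cartan matrix: type A_5 (|W|=720); un-permuting the 5 rows.

W_7-reps of the 13 weights in Ā_7 (same 5-coord order as C):

  λ_1+ρ ↦ (0, 2, 0, 4, 1) · λ_2+ρ ↦ (2, 0, 0, 2, 2) · λ_3+ρ ↦ (2, 0, 0, 2, 2) · λ_4+ρ ↦ (0, 2, 0, 4, 1) · λ_5+ρ ↦ (1, 2, 0, 2, 2) · λ_6+ρ ↦ (0, 2, 0, 4, 1) · λ_7+ρ ↦ (3, 0, 0, 1, 2) · λ_8+ρ ↦ (3, 0, 0, 1, 2) · λ_9+ρ ↦ (1, 2, 0, 2, 2) · λ_10+ρ ↦ (4, 2, 0, 0, 1) · λ_11+ρ ↦ (3, 0, 0, 1, 2) · λ_12+ρ ↦ (3, 2, 0, 0, 2) · λ_13+ρ ↦ (0, 2, 0, 4, 1)

6 distinct reps among the 13 weights ⇒ 6 W_7-linkage classes:

[[1, 4, 6, 13], [2, 3], [5, 9], [7, 8, 11], [10], [12]]


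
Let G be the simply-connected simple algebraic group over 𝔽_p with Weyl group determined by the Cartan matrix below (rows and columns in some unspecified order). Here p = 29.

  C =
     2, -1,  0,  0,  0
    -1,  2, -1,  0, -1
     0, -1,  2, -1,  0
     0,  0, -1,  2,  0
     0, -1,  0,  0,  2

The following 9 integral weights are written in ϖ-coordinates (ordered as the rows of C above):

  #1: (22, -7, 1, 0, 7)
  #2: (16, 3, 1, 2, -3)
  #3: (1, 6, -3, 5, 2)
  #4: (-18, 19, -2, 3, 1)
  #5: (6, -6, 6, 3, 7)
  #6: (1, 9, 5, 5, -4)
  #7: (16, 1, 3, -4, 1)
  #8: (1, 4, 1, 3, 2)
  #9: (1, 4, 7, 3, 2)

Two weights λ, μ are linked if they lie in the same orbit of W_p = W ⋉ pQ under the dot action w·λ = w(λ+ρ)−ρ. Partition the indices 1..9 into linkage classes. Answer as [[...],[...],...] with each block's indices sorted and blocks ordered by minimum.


Type D_5, rank 5, |W|=1920; reorder rows/cols to standard.

Each λ_j+ρ reduced to Ā_29; 5-tuples below use C's row order:

  1: (17, 2, 1, 3, 2)
  2: (17, 2, 1, 3, 2)
  3: (2, 5, 2, 4, 3)
  4: (17, 2, 1, 3, 2)
  5: (2, 5, 2, 4, 3)
  6: (2, 5, 2, 4, 3)
  7: (17, 2, 1, 3, 2)
  8: (2, 5, 2, 4, 3)
  9: (2, 5, 2, 4, 3)

The 9 indices split into 2 linkage classes (same alcove rep ⇔ same W_29-dot-orbit):

[[1, 2, 4, 7], [3, 5, 6, 8, 9]]


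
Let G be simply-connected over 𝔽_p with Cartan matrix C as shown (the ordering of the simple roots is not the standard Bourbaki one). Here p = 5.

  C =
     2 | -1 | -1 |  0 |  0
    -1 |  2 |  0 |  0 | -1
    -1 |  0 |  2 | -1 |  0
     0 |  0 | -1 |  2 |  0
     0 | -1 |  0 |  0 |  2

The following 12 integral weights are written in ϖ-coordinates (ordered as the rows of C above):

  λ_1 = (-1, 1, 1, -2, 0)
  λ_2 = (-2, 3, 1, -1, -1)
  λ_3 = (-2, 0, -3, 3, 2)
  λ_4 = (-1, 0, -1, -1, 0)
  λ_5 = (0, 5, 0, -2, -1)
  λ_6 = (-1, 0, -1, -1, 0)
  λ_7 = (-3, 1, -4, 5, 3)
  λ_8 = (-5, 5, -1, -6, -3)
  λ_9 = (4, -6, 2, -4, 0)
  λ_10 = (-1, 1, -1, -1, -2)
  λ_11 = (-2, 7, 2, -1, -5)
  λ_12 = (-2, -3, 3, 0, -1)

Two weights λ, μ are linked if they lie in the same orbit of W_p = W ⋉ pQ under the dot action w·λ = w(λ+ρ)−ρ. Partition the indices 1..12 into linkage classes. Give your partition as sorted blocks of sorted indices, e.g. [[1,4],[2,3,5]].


Cartan matrix: type A_5 (|W|=720); un-permuting the 5 rows.

Each λ_j+ρ reduced to Ā_5; 5-tuples below use C's row order:

  1: (0, 2, 1, 1, 1)
  2: (1, 3, 1, 0, 0)
  3: (0, 2, 1, 1, 1)
  4: (0, 1, 0, 0, 1)
  5: (0, 2, 1, 1, 1)
  6: (0, 1, 0, 0, 1)
  7: (0, 2, 1, 1, 1)
  8: (0, 1, 0, 0, 1)
  9: (0, 1, 0, 0, 1)
  10: (0, 1, 0, 0, 1)
  11: (2, 0, 1, 1, 0)
  12: (0, 2, 1, 1, 1)

4 distinct reps among the 12 weights ⇒ 4 W_5-linkage classes:

[[1, 3, 5, 7, 12], [2], [4, 6, 8, 9, 10], [11]]


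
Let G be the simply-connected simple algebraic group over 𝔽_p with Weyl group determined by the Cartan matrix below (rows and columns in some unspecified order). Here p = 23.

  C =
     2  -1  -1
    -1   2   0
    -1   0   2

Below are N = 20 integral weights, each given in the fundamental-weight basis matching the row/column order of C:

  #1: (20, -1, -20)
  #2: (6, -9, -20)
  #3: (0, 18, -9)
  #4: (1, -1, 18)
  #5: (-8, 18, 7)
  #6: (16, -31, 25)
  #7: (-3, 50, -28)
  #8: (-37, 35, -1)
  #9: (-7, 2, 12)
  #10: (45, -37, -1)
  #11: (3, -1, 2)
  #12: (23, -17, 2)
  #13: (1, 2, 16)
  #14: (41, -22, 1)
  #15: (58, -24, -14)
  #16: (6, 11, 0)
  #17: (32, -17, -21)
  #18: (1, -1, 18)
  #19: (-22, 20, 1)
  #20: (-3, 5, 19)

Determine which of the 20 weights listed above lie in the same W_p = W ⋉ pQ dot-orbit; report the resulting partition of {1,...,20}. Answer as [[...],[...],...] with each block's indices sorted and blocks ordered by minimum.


A_3 Cartan matrix, 3 simple roots permuted; ρ=(1,1,1).

λ_j+ρ reflected into Ā_23 (⟨·,θ^∨⟩≤23); 3-tuples as given:

    λ_1+ρ ↦ (2, 0, 19)
    λ_2+ρ ↦ (7, 12, 1)
    λ_3+ρ ↦ (7, 12, 1)
    λ_4+ρ ↦ (2, 0, 19)
    λ_5+ρ ↦ (7, 12, 1)
    λ_6+ρ ↦ (3, 3, 7)
    λ_7+ρ ↦ (2, 3, 17)
    λ_8+ρ ↦ (13, 0, 10)
    λ_9+ρ ↦ (3, 3, 7)
    λ_10+ρ ↦ (13, 0, 10)
    λ_11+ρ ↦ (4, 0, 3)
    λ_12+ρ ↦ (7, 12, 1)
    λ_13+ρ ↦ (2, 3, 17)
    λ_14+ρ ↦ (2, 0, 19)
    λ_15+ρ ↦ (13, 0, 10)
    λ_16+ρ ↦ (7, 12, 1)
    λ_17+ρ ↦ (3, 3, 7)
    λ_18+ρ ↦ (2, 0, 19)
    λ_19+ρ ↦ (2, 0, 19)
    λ_20+ρ ↦ (2, 3, 17)

The 20 indices split into 6 linkage classes (same alcove rep ⇔ same W_23-dot-orbit):

[[1, 4, 14, 18, 19], [2, 3, 5, 12, 16], [6, 9, 17], [7, 13, 20], [8, 10, 15], [11]]


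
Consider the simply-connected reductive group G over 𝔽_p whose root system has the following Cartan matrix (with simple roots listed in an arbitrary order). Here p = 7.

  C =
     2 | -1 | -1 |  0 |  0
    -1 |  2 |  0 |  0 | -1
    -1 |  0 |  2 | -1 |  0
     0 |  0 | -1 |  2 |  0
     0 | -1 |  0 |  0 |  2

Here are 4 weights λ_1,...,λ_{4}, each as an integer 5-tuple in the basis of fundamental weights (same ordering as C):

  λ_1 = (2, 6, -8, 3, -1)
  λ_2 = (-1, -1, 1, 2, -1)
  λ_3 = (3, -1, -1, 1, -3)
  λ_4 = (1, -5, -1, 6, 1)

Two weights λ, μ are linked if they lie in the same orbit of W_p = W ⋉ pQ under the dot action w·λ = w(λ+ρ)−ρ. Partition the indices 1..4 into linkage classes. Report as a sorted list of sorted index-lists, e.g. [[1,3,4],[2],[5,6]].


A_5 Cartan matrix, 5 simple roots permuted; ρ=(1,1,1,1,1).

Folding the 4 weights λ_j+ρ into Ā_7 (reps in the given 5-coord order):

  1: (4, 0, 0, 0, 3);  2: (0, 0, 2, 3, 0);  3: (2, 2, 0, 2, 0);  4: (0, 0, 2, 3, 0)

Partition of {1..4} into 3 W_7-dot-orbits:

[[1], [2, 4], [3]]


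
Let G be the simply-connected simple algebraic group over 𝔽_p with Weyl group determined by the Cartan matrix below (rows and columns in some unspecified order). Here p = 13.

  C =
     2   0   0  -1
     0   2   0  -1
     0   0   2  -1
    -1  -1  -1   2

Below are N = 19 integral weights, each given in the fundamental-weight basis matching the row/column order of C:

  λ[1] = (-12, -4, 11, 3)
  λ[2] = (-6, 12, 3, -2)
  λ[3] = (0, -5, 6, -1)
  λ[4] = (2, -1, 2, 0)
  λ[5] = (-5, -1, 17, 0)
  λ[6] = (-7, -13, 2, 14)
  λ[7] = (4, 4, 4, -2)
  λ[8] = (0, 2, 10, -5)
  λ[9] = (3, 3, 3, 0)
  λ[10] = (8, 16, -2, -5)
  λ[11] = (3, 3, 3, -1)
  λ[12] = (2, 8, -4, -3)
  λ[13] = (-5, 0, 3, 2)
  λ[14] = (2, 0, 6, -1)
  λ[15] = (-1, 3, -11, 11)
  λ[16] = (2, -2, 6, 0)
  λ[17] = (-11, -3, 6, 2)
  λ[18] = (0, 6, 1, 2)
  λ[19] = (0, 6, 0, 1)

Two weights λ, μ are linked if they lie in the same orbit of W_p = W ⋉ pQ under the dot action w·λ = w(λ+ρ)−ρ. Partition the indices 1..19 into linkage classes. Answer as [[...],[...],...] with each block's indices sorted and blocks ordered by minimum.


C ↔ D_4 under row/col permutation; |W(D_4)| = 192.

W_13-reps of the 19 weights in Ā_13 (same 4-coord order as C):

    1: (1, 7, 2, 0)
    2: (1, 7, 2, 0)
    3: (3, 0, 3, 1)
    4: (3, 0, 3, 1)
    5: (3, 1, 7, 0)
    6: (1, 7, 2, 0)
    7: (4, 4, 4, 0)
    8: (3, 1, 7, 0)
    9: (4, 4, 4, 0)
    10: (4, 4, 4, 0)
    11: (4, 4, 4, 0)
    12: (2, 4, 2, 1)
    13: (3, 0, 3, 1)
    14: (3, 1, 7, 0)
    15: (3, 1, 7, 0)
    16: (3, 1, 7, 0)
    17: (1, 7, 2, 0)
    18: (1, 7, 2, 0)
    19: (1, 7, 1, 2)

6 distinct reps among the 19 weights ⇒ 6 W_13-linkage classes:

[[1, 2, 6, 17, 18], [3, 4, 13], [5, 8, 14, 15, 16], [7, 9, 10, 11], [12], [19]]


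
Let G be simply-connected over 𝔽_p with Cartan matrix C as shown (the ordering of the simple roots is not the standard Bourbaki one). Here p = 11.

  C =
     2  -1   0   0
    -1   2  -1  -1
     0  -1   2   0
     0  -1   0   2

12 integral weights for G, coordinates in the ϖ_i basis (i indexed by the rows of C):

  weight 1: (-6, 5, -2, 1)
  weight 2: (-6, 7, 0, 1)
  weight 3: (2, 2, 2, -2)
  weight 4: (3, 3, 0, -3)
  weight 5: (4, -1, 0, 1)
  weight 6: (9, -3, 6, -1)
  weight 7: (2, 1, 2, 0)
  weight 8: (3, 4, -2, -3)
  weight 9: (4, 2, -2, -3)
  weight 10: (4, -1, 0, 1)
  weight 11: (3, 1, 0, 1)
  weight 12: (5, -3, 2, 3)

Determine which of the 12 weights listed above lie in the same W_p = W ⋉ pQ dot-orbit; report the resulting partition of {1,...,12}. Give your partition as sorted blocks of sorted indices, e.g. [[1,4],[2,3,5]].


Cartan matrix: type D_4 (|W|=192); un-permuting the 4 rows.

Each λ_j+ρ reduced to Ā_11; 4-tuples below use C's row order:

  1: (5, 0, 1, 2) · 2: (5, 0, 1, 2) · 3: (3, 2, 3, 1) · 4: (4, 2, 1, 2) · 5: (5, 0, 1, 2) · 6: (4, 2, 1, 2) · 7: (3, 2, 3, 1) · 8: (4, 2, 1, 2) · 9: (5, 0, 1, 2) · 10: (5, 0, 1, 2) · 11: (4, 2, 1, 2) · 12: (4, 2, 1, 2)

These 12 weights hit 3 W_11-dot-orbits; sizes (5, 2, 5):

[[1, 2, 5, 9, 10], [3, 7], [4, 6, 8, 11, 12]]


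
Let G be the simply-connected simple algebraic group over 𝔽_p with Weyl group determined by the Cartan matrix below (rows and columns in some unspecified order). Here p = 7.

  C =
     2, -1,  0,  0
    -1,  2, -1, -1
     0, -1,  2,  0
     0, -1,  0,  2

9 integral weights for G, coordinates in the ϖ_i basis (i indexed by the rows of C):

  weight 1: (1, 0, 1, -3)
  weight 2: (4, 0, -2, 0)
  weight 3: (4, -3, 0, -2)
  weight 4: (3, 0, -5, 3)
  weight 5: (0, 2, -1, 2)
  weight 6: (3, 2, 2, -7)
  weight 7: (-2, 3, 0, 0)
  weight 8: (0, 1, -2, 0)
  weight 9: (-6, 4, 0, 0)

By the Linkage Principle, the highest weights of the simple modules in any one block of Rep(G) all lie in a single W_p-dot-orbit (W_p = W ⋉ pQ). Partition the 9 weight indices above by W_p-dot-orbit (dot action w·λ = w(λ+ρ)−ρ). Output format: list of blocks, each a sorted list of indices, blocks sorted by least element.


Cartan matrix: type D_4 (|W|=192); un-permuting the 4 rows.

λ_j+ρ reflected into Ā_7 (⟨·,θ^∨⟩≤7); 4-tuples as given:

    1: (1, 1, 1, 1)
    2: (5, 0, 1, 1)
    3: (1, 1, 1, 1)
    4: (1, 1, 1, 1)
    5: (1, 0, 0, 3)
    6: (1, 0, 0, 3)
    7: (1, 1, 1, 1)
    8: (1, 1, 1, 1)
    9: (5, 0, 1, 1)

Partition of {1..9} into 3 W_7-dot-orbits:

[[1, 3, 4, 7, 8], [2, 9], [5, 6]]


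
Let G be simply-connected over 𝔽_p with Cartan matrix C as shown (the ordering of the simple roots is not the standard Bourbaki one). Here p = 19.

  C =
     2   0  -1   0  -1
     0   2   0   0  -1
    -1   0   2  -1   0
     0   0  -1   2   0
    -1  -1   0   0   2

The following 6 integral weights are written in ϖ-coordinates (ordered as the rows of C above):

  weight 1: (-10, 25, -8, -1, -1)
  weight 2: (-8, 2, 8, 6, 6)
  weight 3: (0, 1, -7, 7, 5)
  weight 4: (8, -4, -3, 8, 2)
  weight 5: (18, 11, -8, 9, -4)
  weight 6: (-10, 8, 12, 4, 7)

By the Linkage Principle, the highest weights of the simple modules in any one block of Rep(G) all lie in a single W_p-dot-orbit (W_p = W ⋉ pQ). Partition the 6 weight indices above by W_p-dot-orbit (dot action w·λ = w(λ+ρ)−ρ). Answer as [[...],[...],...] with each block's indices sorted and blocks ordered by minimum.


Root system A_5: the 5×5 matrix C matches after relabeling.

λ_j+ρ reflected into Ā_19 (⟨·,θ^∨⟩≤19); 5-tuples as given:

  [1] (7, 3, 2, 7, 0);  [2] (7, 3, 2, 7, 0);  [3] (5, 2, 1, 2, 1);  [4] (7, 3, 2, 7, 0);  [5] (7, 3, 2, 7, 0);  [6] (8, 1, 2, 2, 1)

Grouping the 6 weights by Ā_19-representative: 3 linkage classes.

[[1, 2, 4, 5], [3], [6]]


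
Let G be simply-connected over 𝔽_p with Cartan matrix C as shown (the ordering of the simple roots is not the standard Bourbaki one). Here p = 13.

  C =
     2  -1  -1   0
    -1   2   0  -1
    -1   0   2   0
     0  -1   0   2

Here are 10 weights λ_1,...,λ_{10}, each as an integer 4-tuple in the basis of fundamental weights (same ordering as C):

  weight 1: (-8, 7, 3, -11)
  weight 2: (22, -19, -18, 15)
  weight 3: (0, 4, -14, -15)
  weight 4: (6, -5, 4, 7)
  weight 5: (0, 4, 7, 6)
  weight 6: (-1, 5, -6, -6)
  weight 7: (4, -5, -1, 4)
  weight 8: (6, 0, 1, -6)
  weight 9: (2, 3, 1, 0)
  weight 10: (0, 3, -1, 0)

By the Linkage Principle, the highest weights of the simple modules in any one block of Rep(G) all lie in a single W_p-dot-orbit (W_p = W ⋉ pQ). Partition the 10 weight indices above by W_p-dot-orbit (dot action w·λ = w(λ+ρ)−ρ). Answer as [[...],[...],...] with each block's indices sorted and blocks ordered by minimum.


Dynkin diagram of C (from the 6 off-diagonal −1 entries): A_4.

Ā_13 reps of the 10 weights (A_4, coords as presented):

  λ_1+ρ ↦ (3, 4, 2, 1);  λ_2+ρ ↦ (3, 4, 2, 1);  λ_3+ρ ↦ (1, 4, 0, 1);  λ_4+ρ ↦ (3, 4, 2, 1);  λ_5+ρ ↦ (1, 4, 0, 1);  λ_6+ρ ↦ (1, 4, 0, 1);  λ_7+ρ ↦ (1, 4, 0, 1);  λ_8+ρ ↦ (3, 4, 2, 1);  λ_9+ρ ↦ (3, 4, 2, 1);  λ_10+ρ ↦ (1, 4, 0, 1)

These 10 weights hit 2 W_13-dot-orbits; sizes (5, 5):

[[1, 2, 4, 8, 9], [3, 5, 6, 7, 10]]


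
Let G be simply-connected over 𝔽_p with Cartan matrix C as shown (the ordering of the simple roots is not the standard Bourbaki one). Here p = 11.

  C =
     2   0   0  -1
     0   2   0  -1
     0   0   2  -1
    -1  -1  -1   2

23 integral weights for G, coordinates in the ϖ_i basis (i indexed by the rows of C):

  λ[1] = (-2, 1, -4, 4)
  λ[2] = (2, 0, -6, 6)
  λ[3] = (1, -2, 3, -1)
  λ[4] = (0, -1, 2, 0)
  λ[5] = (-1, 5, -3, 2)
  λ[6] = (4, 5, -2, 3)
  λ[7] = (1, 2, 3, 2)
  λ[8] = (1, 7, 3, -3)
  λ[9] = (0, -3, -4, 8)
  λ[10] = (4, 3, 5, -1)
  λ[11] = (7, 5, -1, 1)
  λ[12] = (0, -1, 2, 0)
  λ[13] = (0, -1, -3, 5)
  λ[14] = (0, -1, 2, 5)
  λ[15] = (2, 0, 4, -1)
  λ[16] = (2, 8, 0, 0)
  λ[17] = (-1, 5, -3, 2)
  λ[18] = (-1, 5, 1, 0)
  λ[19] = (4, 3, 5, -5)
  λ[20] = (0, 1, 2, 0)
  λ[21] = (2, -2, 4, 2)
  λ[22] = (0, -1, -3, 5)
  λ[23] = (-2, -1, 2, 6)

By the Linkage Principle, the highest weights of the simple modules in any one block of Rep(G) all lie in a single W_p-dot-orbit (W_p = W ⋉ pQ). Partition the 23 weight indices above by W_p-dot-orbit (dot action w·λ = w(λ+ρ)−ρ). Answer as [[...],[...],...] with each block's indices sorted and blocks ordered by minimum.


Dynkin diagram of C (from the 6 off-diagonal −1 entries): D_4.

Each λ_j+ρ reduced to Ā_11; 4-tuples below use C's row order:

  λ_1+ρ ↦ (1, 2, 3, 1)
  λ_2+ρ ↦ (3, 1, 5, 0)
  λ_3+ρ ↦ (1, 0, 3, 1)
  λ_4+ρ ↦ (1, 0, 3, 1)
  λ_5+ρ ↦ (0, 6, 2, 1)
  λ_6+ρ ↦ (1, 2, 3, 1)
  λ_7+ρ ↦ (1, 2, 3, 1)
  λ_8+ρ ↦ (0, 6, 2, 1)
  λ_9+ρ ↦ (1, 2, 3, 1)
  λ_10+ρ ↦ (1, 0, 2, 4)
  λ_11+ρ ↦ (3, 1, 5, 0)
  λ_12+ρ ↦ (1, 0, 3, 1)
  λ_13+ρ ↦ (1, 0, 2, 4)
  λ_14+ρ ↦ (1, 0, 3, 1)
  λ_15+ρ ↦ (3, 1, 5, 0)
  λ_16+ρ ↦ (0, 6, 2, 1)
  λ_17+ρ ↦ (0, 6, 2, 1)
  λ_18+ρ ↦ (0, 6, 2, 1)
  λ_19+ρ ↦ (1, 0, 2, 4)
  λ_20+ρ ↦ (1, 2, 3, 1)
  λ_21+ρ ↦ (3, 1, 5, 0)
  λ_22+ρ ↦ (1, 0, 2, 4)
  λ_23+ρ ↦ (1, 0, 3, 1)

Partition of {1..23} into 5 W_11-dot-orbits:

[[1, 6, 7, 9, 20], [2, 11, 15, 21], [3, 4, 12, 14, 23], [5, 8, 16, 17, 18], [10, 13, 19, 22]]


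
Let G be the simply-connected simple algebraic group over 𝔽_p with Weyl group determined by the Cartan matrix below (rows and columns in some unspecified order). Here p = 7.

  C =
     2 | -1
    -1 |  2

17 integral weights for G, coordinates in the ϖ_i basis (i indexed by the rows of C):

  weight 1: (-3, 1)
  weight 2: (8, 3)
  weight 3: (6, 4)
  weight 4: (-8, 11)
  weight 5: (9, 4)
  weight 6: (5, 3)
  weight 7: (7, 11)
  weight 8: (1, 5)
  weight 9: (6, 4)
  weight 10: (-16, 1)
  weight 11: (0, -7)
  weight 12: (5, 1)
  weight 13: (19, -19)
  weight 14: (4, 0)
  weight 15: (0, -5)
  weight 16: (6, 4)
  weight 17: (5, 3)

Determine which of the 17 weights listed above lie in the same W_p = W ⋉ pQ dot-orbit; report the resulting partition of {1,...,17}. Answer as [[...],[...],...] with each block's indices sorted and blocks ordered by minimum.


Root system A_2: the 2×2 matrix C matches after relabeling.

Ā_7 reps of the 17 weights (A_2, coords as presented):

  1: (2, 0)
  2: (1, 2)
  3: (2, 0)
  4: (2, 0)
  5: (1, 2)
  6: (3, 1)
  7: (1, 5)
  8: (1, 5)
  9: (2, 0)
  10: (5, 1)
  11: (5, 1)
  12: (5, 1)
  13: (1, 2)
  14: (5, 1)
  15: (3, 1)
  16: (2, 0)
  17: (3, 1)

Partition of {1..17} into 5 W_7-dot-orbits:

[[1, 3, 4, 9, 16], [2, 5, 13], [6, 15, 17], [7, 8], [10, 11, 12, 14]]


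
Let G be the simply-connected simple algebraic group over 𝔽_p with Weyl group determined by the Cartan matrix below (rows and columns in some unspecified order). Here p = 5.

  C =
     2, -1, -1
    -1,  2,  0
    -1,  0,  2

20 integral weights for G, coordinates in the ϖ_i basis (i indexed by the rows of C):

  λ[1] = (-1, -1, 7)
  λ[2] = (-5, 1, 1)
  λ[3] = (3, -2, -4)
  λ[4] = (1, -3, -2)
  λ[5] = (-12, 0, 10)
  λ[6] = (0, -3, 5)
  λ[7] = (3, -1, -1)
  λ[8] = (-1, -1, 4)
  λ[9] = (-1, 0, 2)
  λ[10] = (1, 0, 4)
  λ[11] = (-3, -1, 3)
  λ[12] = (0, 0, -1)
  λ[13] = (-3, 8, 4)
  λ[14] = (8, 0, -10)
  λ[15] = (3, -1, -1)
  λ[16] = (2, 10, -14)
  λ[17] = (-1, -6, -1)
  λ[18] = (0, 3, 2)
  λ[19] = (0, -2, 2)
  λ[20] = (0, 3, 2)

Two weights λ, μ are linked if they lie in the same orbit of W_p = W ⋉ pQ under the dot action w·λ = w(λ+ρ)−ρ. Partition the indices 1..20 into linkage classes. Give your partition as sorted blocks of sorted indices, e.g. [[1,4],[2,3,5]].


Root system A_3: the 3×3 matrix C matches after relabeling.

Ā_5 reps of the 20 weights (A_3, coords as presented):

  1: (3, 0, 2)
  2: (0, 2, 2)
  3: (0, 1, 3)
  4: (1, 1, 0)
  5: (4, 0, 0)
  6: (0, 1, 3)
  7: (4, 0, 0)
  8: (0, 0, 5)
  9: (0, 1, 3)
  10: (0, 2, 2)
  11: (0, 2, 2)
  12: (1, 1, 0)
  13: (0, 2, 2)
  14: (4, 0, 0)
  15: (4, 0, 0)
  16: (0, 1, 3)
  17: (0, 0, 5)
  18: (1, 1, 0)
  19: (0, 1, 3)
  20: (1, 1, 0)

These 20 weights hit 6 W_5-dot-orbits; sizes (1, 4, 5, 4, 4, 2):

[[1], [2, 10, 11, 13], [3, 6, 9, 16, 19], [4, 12, 18, 20], [5, 7, 14, 15], [8, 17]]


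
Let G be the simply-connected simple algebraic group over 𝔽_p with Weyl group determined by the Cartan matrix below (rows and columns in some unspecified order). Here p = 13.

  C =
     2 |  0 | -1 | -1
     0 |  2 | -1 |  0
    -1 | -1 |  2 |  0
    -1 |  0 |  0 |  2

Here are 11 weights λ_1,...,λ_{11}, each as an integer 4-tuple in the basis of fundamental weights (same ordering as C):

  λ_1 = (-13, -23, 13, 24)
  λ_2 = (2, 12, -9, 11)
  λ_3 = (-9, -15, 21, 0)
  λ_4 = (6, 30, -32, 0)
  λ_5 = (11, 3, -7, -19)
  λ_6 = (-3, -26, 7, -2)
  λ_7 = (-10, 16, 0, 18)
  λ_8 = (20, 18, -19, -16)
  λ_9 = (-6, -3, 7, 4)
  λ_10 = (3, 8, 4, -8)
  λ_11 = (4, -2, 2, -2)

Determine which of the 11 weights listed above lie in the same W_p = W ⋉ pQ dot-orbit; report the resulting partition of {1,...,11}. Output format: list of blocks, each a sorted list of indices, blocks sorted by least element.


C ↔ A_4 under row/col permutation; |W(A_4)| = 120.

Folding the 11 weights λ_j+ρ into Ā_13 (reps in the given 4-coord order):

  λ_1 → (0, 4, 1, 1);  λ_2 → (5, 2, 1, 0);  λ_3 → (0, 4, 1, 1);  λ_4 → (5, 2, 1, 0);  λ_5 → (4, 1, 2, 1);  λ_6 → (4, 1, 2, 1);  λ_7 → (2, 4, 2, 1);  λ_8 → (4, 1, 2, 1);  λ_9 → (5, 2, 1, 0);  λ_10 → (2, 4, 2, 1);  λ_11 → (4, 1, 2, 1)

Linkage partition of the 11 weights (4 classes, p=13):

[[1, 3], [2, 4, 9], [5, 6, 8, 11], [7, 10]]


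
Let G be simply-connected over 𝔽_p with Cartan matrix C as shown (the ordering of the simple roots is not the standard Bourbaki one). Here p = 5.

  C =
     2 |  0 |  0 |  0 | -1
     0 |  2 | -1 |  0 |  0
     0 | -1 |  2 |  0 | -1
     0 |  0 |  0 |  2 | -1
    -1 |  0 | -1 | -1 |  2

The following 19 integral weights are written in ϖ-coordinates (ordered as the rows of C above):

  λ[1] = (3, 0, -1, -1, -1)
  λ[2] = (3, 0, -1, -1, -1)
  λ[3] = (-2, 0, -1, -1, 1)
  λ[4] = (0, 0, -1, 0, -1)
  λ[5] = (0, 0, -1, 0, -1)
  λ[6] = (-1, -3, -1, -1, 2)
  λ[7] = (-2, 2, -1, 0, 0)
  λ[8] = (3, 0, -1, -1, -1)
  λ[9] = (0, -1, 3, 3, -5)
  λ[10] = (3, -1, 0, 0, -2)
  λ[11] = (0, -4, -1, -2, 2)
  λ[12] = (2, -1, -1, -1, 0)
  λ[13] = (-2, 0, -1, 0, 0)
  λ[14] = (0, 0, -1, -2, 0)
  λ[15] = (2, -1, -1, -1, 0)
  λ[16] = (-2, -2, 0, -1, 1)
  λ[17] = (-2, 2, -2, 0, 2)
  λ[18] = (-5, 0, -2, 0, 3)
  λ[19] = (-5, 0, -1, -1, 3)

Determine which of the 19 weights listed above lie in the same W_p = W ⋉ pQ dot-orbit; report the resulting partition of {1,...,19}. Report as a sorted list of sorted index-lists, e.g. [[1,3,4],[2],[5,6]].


Cartan matrix: type D_5 (|W|=1920); un-permuting the 5 rows.

Each λ_j+ρ reduced to Ā_5; 5-tuples below use C's row order:

    λ_1 → (4, 1, 0, 0, 0)
    λ_2 → (4, 1, 0, 0, 0)
    λ_3 → (1, 1, 0, 0, 1)
    λ_4 → (1, 1, 0, 1, 0)
    λ_5 → (1, 1, 0, 1, 0)
    λ_6 → (0, 0, 1, 0, 1)
    λ_7 → (1, 3, 0, 1, 0)
    λ_8 → (4, 1, 0, 0, 0)
    λ_9 → (3, 0, 0, 0, 1)
    λ_10 → (3, 0, 0, 0, 1)
    λ_11 → (0, 0, 1, 0, 1)
    λ_12 → (3, 0, 0, 0, 1)
    λ_13 → (1, 1, 0, 1, 0)
    λ_14 → (1, 1, 0, 1, 0)
    λ_15 → (3, 0, 0, 0, 1)
    λ_16 → (1, 1, 0, 0, 1)
    λ_17 → (0, 0, 1, 0, 1)
    λ_18 → (3, 0, 0, 0, 1)
    λ_19 → (4, 1, 0, 0, 0)

6 distinct reps among the 19 weights ⇒ 6 W_5-linkage classes:

[[1, 2, 8, 19], [3, 16], [4, 5, 13, 14], [6, 11, 17], [7], [9, 10, 12, 15, 18]]


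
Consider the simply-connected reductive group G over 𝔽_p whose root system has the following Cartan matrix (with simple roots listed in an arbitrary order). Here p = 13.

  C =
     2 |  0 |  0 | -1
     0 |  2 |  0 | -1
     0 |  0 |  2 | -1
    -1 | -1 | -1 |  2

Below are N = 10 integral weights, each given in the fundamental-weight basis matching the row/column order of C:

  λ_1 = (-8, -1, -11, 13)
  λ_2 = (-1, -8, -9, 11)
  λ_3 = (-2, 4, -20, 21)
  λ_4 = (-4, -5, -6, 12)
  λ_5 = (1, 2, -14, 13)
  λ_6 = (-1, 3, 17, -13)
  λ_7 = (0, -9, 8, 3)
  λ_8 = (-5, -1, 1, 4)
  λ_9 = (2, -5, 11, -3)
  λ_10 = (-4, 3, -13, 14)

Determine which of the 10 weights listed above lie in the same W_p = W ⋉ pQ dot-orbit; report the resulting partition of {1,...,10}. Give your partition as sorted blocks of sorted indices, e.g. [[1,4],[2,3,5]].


Root system D_4: the 4×4 matrix C matches after relabeling.

W_13-reps of the 10 weights in Ā_13 (same 4-coord order as C):

  λ_1+ρ ↦ (3, 2, 6, 1);  λ_2+ρ ↦ (3, 4, 5, 0);  λ_3+ρ ↦ (4, 0, 2, 1);  λ_4+ρ ↦ (3, 4, 5, 0);  λ_5+ρ ↦ (3, 2, 6, 1);  λ_6+ρ ↦ (4, 0, 2, 1);  λ_7+ρ ↦ (3, 4, 5, 0);  λ_8+ρ ↦ (4, 0, 2, 1);  λ_9+ρ ↦ (3, 2, 6, 1);  λ_10+ρ ↦ (3, 2, 6, 1)

3 distinct reps among the 10 weights ⇒ 3 W_13-linkage classes:

[[1, 5, 9, 10], [2, 4, 7], [3, 6, 8]]


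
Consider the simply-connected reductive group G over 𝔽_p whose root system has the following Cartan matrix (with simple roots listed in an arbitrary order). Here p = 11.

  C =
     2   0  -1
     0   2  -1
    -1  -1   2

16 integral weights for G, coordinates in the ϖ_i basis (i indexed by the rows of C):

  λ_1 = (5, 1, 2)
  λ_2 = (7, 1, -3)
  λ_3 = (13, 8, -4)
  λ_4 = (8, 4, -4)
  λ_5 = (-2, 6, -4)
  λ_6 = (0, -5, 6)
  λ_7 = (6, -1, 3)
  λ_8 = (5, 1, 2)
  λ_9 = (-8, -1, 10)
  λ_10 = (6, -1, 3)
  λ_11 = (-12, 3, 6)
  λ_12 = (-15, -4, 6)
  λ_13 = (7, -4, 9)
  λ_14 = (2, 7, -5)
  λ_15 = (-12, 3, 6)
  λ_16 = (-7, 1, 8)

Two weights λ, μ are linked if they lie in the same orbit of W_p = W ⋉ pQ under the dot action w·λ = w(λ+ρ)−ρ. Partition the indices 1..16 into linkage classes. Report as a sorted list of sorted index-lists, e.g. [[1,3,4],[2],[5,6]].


Dynkin diagram of C (from the 4 off-diagonal −1 entries): A_3.

Ā_11 reps of the 16 weights (A_3, coords as presented):

    [1] (6, 2, 3)
    [2] (6, 0, 2)
    [3] (2, 3, 0)
    [4] (6, 2, 3)
    [5] (3, 3, 1)
    [6] (1, 4, 3)
    [7] (7, 0, 4)
    [8] (6, 2, 3)
    [9] (7, 0, 4)
    [10] (7, 0, 4)
    [11] (7, 0, 4)
    [12] (1, 4, 3)
    [13] (1, 4, 3)
    [14] (1, 4, 3)
    [15] (7, 0, 4)
    [16] (6, 2, 3)

Linkage partition of the 16 weights (6 classes, p=11):

[[1, 4, 8, 16], [2], [3], [5], [6, 12, 13, 14], [7, 9, 10, 11, 15]]


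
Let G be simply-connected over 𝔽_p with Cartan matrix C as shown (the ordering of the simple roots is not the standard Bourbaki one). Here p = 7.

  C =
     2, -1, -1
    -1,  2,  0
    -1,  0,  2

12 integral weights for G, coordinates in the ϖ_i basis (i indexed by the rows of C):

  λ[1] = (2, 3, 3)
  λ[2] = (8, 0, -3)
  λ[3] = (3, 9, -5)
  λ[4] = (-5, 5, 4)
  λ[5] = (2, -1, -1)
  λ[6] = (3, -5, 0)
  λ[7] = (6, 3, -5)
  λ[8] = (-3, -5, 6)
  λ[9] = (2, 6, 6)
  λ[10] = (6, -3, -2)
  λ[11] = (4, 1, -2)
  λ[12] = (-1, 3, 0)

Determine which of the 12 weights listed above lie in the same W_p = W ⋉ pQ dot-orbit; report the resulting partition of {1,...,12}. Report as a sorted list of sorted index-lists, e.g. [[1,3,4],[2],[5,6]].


Cartan matrix: type A_3 (|W|=24); un-permuting the 3 rows.

W_7-reps of the 12 weights in Ā_7 (same 3-coord order as C):

    1: (3, 0, 0)
    2: (4, 2, 1)
    3: (3, 0, 0)
    4: (4, 2, 1)
    5: (3, 0, 0)
    6: (0, 4, 1)
    7: (3, 0, 0)
    8: (4, 2, 1)
    9: (3, 0, 0)
    10: (4, 2, 1)
    11: (4, 2, 1)
    12: (0, 4, 1)

Grouping the 12 weights by Ā_7-representative: 3 linkage classes.

[[1, 3, 5, 7, 9], [2, 4, 8, 10, 11], [6, 12]]


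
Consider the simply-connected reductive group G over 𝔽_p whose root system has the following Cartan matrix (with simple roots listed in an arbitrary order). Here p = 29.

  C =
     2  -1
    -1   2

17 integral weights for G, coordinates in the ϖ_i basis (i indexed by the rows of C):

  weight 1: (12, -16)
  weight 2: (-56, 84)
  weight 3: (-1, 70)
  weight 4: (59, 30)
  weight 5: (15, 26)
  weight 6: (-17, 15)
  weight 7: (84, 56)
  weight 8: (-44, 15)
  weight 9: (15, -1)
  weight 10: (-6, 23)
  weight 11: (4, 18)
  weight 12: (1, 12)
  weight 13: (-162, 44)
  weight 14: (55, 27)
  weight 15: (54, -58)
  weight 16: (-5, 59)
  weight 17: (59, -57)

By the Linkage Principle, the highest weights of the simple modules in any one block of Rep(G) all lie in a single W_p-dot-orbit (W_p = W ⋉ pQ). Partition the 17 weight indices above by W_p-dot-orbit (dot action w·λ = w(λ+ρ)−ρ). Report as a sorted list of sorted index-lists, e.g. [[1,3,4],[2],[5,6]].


Root system A_2: the 2×2 matrix C matches after relabeling.

Folding the 17 weights λ_j+ρ into Ā_29 (reps in the given 2-coord order):

    λ_1+ρ ↦ (2, 13)
    λ_2+ρ ↦ (26, 1)
    λ_3+ρ ↦ (16, 0)
    λ_4+ρ ↦ (25, 2)
    λ_5+ρ ↦ (2, 13)
    λ_6+ρ ↦ (16, 0)
    λ_7+ρ ↦ (26, 1)
    λ_8+ρ ↦ (2, 13)
    λ_9+ρ ↦ (16, 0)
    λ_10+ρ ↦ (5, 19)
    λ_11+ρ ↦ (5, 19)
    λ_12+ρ ↦ (2, 13)
    λ_13+ρ ↦ (16, 0)
    λ_14+ρ ↦ (26, 1)
    λ_15+ρ ↦ (26, 1)
    λ_16+ρ ↦ (25, 2)
    λ_17+ρ ↦ (25, 2)

These 17 weights hit 5 W_29-dot-orbits; sizes (4, 4, 4, 3, 2):

[[1, 5, 8, 12], [2, 7, 14, 15], [3, 6, 9, 13], [4, 16, 17], [10, 11]]


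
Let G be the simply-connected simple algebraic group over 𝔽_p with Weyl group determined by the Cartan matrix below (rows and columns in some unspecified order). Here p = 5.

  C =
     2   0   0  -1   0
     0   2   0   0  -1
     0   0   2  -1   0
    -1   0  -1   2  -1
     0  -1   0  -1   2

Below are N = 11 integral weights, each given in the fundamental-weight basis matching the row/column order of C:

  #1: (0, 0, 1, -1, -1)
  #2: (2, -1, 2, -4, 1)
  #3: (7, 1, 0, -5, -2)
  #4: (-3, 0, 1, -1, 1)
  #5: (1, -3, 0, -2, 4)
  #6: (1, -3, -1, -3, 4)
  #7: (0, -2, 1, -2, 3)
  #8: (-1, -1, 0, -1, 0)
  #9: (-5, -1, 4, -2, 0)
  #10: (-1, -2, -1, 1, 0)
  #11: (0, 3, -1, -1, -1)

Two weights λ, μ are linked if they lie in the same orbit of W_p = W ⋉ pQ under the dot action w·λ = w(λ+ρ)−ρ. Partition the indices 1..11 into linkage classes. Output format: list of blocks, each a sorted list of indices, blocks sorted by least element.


Root system D_5: the 5×5 matrix C matches after relabeling.

Folding the 11 weights λ_j+ρ into Ā_5 (reps in the given 5-coord order):

  1: (1, 1, 2, 0, 0) · 2: (0, 1, 0, 2, 0) · 3: (0, 0, 1, 0, 1) · 4: (0, 1, 0, 2, 0) · 5: (0, 0, 1, 0, 1) · 6: (0, 2, 2, 0, 0) · 7: (0, 0, 1, 0, 1) · 8: (0, 0, 1, 0, 1) · 9: (1, 4, 0, 0, 0) · 10: (0, 1, 0, 2, 0) · 11: (1, 4, 0, 0, 0)

Linkage partition of the 11 weights (5 classes, p=5):

[[1], [2, 4, 10], [3, 5, 7, 8], [6], [9, 11]]


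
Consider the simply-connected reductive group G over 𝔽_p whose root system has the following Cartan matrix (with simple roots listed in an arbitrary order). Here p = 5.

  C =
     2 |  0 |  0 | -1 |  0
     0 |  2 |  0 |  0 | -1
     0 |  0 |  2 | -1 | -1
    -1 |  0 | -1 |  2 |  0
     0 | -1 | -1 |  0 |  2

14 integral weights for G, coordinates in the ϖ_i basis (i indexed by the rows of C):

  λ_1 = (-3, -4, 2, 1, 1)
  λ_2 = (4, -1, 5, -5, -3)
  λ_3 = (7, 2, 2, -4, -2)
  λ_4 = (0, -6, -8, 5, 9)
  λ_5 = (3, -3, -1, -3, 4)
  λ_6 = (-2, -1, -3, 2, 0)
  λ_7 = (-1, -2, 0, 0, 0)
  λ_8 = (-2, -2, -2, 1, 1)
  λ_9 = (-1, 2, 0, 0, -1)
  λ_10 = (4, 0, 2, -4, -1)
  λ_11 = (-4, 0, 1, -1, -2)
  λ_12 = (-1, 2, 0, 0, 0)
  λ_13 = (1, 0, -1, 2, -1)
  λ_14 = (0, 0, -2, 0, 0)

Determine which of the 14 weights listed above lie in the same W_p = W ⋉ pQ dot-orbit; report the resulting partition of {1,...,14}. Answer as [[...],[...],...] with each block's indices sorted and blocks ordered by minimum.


C ↔ A_5 under row/col permutation; |W(A_5)| = 720.

Ā_5 reps of the 14 weights (A_5, coords as presented):

    [1] (0, 0, 2, 0, 1)
    [2] (1, 0, 0, 3, 0)
    [3] (0, 0, 2, 0, 1)
    [4] (1, 0, 0, 3, 0)
    [5] (0, 0, 2, 0, 1)
    [6] (1, 1, 1, 0, 0)
    [7] (0, 1, 1, 1, 0)
    [8] (1, 1, 1, 0, 0)
    [9] (0, 3, 1, 1, 0)
    [10] (1, 0, 0, 3, 0)
    [11] (0, 1, 1, 1, 0)
    [12] (1, 2, 1, 0, 1)
    [13] (1, 0, 0, 3, 0)
    [14] (1, 1, 1, 0, 0)

The 14 indices split into 6 linkage classes (same alcove rep ⇔ same W_5-dot-orbit):

[[1, 3, 5], [2, 4, 10, 13], [6, 8, 14], [7, 11], [9], [12]]


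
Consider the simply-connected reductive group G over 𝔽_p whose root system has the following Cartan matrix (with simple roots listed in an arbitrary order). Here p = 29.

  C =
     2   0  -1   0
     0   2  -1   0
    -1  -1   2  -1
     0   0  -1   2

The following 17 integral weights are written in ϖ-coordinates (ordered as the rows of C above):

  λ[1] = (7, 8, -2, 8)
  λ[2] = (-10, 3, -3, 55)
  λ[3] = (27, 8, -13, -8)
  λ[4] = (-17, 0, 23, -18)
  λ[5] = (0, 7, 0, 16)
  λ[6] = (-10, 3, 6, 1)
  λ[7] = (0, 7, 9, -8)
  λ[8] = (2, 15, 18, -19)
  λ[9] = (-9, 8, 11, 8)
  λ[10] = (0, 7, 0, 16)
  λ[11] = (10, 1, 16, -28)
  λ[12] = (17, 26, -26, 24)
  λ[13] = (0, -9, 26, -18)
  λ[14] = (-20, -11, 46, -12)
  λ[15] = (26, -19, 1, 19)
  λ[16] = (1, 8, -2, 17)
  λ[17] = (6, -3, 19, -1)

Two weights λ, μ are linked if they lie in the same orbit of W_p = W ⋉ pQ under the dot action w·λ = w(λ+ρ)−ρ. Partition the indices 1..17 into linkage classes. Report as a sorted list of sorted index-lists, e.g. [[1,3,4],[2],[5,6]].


C ↔ D_4 under row/col permutation; |W(D_4)| = 192.

Folding the 17 weights λ_j+ρ into Ā_29 (reps in the given 4-coord order):

  1: (7, 8, 1, 8)
  2: (7, 2, 2, 0)
  3: (6, 7, 3, 9)
  4: (7, 8, 1, 8)
  5: (1, 8, 1, 17)
  6: (7, 2, 2, 0)
  7: (1, 8, 3, 7)
  8: (6, 7, 3, 9)
  9: (7, 8, 1, 8)
  10: (1, 8, 1, 17)
  11: (1, 8, 1, 17)
  12: (7, 2, 2, 0)
  13: (1, 8, 1, 17)
  14: (1, 8, 3, 7)
  15: (7, 2, 2, 0)
  16: (1, 8, 1, 17)
  17: (7, 2, 2, 0)

Partition of {1..17} into 5 W_29-dot-orbits:

[[1, 4, 9], [2, 6, 12, 15, 17], [3, 8], [5, 10, 11, 13, 16], [7, 14]]


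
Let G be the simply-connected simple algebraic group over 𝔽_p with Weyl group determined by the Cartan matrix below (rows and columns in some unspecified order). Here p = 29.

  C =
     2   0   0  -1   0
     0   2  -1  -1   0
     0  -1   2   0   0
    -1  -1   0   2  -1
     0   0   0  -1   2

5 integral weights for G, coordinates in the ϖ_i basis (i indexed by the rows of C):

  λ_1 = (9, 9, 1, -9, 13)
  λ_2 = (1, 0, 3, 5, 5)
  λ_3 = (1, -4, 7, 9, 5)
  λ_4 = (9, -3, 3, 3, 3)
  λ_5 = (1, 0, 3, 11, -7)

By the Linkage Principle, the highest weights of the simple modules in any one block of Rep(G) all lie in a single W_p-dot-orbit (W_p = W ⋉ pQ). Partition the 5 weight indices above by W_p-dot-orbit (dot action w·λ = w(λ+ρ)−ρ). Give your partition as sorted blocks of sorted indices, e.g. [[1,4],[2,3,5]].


C ↔ D_5 under row/col permutation; |W(D_5)| = 1920.

Alcove-folded reps (p=29, 5 weights, presented ϖ-order):

  λ_1+ρ ↦ (2, 1, 2, 8, 6) · λ_2+ρ ↦ (2, 1, 4, 6, 6) · λ_3+ρ ↦ (2, 1, 4, 6, 6) · λ_4+ρ ↦ (10, 2, 2, 2, 4) · λ_5+ρ ↦ (2, 1, 4, 6, 6)

Grouping the 5 weights by Ā_29-representative: 3 linkage classes.

[[1], [2, 3, 5], [4]]


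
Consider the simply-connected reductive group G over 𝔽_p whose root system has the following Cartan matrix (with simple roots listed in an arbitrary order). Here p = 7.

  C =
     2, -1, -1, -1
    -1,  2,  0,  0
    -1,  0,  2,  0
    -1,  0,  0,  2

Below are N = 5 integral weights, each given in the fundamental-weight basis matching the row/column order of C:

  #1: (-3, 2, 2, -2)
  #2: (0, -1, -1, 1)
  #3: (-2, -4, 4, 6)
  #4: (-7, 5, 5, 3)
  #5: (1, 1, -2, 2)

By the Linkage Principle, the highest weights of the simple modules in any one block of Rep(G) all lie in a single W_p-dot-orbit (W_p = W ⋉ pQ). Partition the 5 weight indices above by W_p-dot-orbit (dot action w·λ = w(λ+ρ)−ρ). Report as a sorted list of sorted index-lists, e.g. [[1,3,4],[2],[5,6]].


Cartan matrix: type D_4 (|W|=192); un-permuting the 4 rows.

Ā_7 reps of the 5 weights (D_4, coords as presented):

  1: (1, 0, 0, 2)
  2: (1, 0, 0, 2)
  3: (1, 0, 0, 2)
  4: (1, 0, 0, 2)
  5: (0, 2, 1, 3)

Partition of {1..5} into 2 W_7-dot-orbits:

[[1, 2, 3, 4], [5]]


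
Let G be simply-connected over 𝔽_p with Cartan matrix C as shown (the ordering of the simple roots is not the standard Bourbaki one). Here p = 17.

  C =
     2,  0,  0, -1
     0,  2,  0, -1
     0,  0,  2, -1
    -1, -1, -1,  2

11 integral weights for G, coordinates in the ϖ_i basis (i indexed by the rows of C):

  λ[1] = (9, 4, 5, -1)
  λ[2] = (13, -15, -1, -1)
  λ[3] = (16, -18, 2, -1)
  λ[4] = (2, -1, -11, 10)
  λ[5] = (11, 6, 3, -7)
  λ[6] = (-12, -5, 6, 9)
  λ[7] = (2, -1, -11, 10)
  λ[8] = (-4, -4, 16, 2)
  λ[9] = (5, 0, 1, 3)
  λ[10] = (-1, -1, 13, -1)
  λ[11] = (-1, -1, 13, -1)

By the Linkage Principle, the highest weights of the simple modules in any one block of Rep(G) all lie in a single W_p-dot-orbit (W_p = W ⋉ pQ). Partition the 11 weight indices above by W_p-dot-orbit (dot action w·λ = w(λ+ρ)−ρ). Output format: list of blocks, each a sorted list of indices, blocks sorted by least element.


Dynkin diagram of C (from the 6 off-diagonal −1 entries): D_4.

Alcove-folded reps (p=17, 11 weights, presented ϖ-order):

    [1] (6, 1, 2, 4)
    [2] (0, 0, 14, 0)
    [3] (0, 0, 14, 0)
    [4] (3, 0, 10, 1)
    [5] (6, 1, 2, 4)
    [6] (6, 1, 2, 4)
    [7] (3, 0, 10, 1)
    [8] (0, 0, 14, 0)
    [9] (6, 1, 2, 4)
    [10] (0, 0, 14, 0)
    [11] (0, 0, 14, 0)

Linkage partition of the 11 weights (3 classes, p=17):

[[1, 5, 6, 9], [2, 3, 8, 10, 11], [4, 7]]


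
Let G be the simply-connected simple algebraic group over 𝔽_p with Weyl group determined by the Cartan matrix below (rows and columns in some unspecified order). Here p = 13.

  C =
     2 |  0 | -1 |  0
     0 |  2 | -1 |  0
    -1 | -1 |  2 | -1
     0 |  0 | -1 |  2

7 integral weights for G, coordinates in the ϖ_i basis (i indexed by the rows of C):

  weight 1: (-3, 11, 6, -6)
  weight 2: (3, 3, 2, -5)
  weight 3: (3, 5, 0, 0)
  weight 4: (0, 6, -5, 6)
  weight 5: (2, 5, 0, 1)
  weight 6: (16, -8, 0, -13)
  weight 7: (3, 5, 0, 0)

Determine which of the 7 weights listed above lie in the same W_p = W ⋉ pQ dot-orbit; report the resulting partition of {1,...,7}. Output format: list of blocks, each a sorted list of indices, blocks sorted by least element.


Type D_4, rank 4, |W|=192; reorder rows/cols to standard.

Ā_13 reps of the 7 weights (D_4, coords as presented):

  [1] (4, 6, 1, 1);  [2] (3, 3, 1, 3);  [3] (4, 6, 1, 1);  [4] (3, 3, 1, 3);  [5] (3, 6, 1, 2);  [6] (4, 6, 1, 1);  [7] (4, 6, 1, 1)

3 distinct reps among the 7 weights ⇒ 3 W_13-linkage classes:

[[1, 3, 6, 7], [2, 4], [5]]


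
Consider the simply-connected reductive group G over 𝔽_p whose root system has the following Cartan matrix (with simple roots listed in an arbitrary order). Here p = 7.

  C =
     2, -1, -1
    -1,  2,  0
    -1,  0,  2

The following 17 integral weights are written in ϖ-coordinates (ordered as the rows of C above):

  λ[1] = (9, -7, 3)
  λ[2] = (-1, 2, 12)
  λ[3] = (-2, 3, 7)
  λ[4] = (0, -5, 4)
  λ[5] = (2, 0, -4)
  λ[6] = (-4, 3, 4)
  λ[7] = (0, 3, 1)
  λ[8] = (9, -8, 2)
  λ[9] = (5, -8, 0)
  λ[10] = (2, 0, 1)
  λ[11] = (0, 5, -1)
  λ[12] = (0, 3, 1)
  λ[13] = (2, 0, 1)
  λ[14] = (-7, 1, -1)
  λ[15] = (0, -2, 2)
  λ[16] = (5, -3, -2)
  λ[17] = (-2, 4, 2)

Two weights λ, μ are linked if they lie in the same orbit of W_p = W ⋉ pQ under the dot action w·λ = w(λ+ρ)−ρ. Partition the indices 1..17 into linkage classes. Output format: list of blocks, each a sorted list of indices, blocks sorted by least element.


Dynkin diagram of C (from the 4 off-diagonal −1 entries): A_3.

Folding the 17 weights λ_j+ρ into Ā_7 (reps in the given 3-coord order):

    [1] (0, 1, 3)
    [2] (4, 0, 2)
    [3] (0, 1, 3)
    [4] (3, 1, 2)
    [5] (0, 1, 3)
    [6] (3, 1, 2)
    [7] (1, 4, 2)
    [8] (0, 1, 3)
    [9] (1, 6, 0)
    [10] (3, 1, 2)
    [11] (1, 6, 0)
    [12] (1, 4, 2)
    [13] (3, 1, 2)
    [14] (4, 0, 2)
    [15] (0, 1, 3)
    [16] (3, 2, 1)
    [17] (1, 4, 2)

These 17 weights hit 6 W_7-dot-orbits; sizes (5, 2, 4, 3, 2, 1):

[[1, 3, 5, 8, 15], [2, 14], [4, 6, 10, 13], [7, 12, 17], [9, 11], [16]]
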